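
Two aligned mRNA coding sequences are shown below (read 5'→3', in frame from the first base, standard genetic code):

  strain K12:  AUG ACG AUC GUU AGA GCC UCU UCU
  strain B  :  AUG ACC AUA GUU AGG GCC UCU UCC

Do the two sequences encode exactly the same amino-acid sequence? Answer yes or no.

Codon 1: AUG Met / AUG Met — identical.
Codon 2: ACG Thr / ACC Thr — synonymous.
Codon 3: AUC Ile / AUA Ile — synonymous.
Codon 4: GUU Val / GUU Val — identical.
Codon 5: AGA Arg / AGG Arg — synonymous.
Codon 6: GCC Ala / GCC Ala — identical.
Codon 7: UCU Ser / UCU Ser — identical.
Codon 8: UCU Ser / UCC Ser — synonymous.
Nonsynonymous differences: 0 → same protein.

yes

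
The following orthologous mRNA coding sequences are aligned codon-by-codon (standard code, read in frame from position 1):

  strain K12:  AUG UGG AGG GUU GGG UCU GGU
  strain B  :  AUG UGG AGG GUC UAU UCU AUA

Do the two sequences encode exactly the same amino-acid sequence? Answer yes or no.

Codon 1: AUG Met / AUG Met — identical.
Codon 2: UGG Trp / UGG Trp — identical.
Codon 3: AGG Arg / AGG Arg — identical.
Codon 4: GUU Val / GUC Val — synonymous.
Codon 5: GGG Gly / UAU Tyr — nonsynonymous.
Codon 6: UCU Ser / UCU Ser — identical.
Codon 7: GGU Gly / AUA Ile — nonsynonymous.
Nonsynonymous differences: 2 → different protein.

no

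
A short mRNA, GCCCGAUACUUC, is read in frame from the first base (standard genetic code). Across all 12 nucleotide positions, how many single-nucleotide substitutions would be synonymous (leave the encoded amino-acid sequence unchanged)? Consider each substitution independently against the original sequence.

Codon 1 (GCC, Ala): 3 synonymous substitutions.
Codon 2 (CGA, Arg): 4 synonymous substitutions.
Codon 3 (UAC, Tyr): 1 synonymous substitution.
Codon 4 (UUC, Phe): 1 synonymous substitution.
Total: 3 + 4 + 1 + 1 = 9.

9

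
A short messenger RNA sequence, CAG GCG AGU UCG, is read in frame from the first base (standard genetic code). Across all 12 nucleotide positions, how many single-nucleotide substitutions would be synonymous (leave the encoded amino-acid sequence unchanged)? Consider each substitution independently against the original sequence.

Codon 1 (CAG, Gln): 1 synonymous substitution.
Codon 2 (GCG, Ala): 3 synonymous substitutions.
Codon 3 (AGU, Ser): 1 synonymous substitution.
Codon 4 (UCG, Ser): 3 synonymous substitutions.
Total: 1 + 3 + 1 + 3 = 8.

8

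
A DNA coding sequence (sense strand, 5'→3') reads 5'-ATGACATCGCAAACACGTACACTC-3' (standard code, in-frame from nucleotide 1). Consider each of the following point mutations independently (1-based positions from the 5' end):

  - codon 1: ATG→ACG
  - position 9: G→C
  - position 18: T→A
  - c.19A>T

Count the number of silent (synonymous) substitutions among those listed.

Codon 1: ATG (Met) → ACG (Thr) — missense.
Codon 3: TCG (Ser) → TCC (Ser) — synonymous.
Codon 6: CGT (Arg) → CGA (Arg) — synonymous.
Codon 7: ACA (Thr) → TCA (Ser) — missense.
Synonymous: 2 of 4.

2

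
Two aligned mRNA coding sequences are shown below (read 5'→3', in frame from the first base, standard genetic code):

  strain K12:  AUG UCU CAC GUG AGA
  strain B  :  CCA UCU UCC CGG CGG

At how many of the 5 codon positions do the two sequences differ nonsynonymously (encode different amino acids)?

3

Codon 1: AUG Met / CCA Pro — nonsynonymous.
Codon 2: UCU Ser / UCU Ser — identical.
Codon 3: CAC His / UCC Ser — nonsynonymous.
Codon 4: GUG Val / CGG Arg — nonsynonymous.
Codon 5: AGA Arg / CGG Arg — synonymous.
Nonsynonymous differences: 3.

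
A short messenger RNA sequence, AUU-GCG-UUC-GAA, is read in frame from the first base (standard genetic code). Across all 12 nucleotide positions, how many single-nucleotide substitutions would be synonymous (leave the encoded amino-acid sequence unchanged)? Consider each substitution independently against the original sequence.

Codon 1 (AUU, Ile): 2 synonymous substitutions.
Codon 2 (GCG, Ala): 3 synonymous substitutions.
Codon 3 (UUC, Phe): 1 synonymous substitution.
Codon 4 (GAA, Glu): 1 synonymous substitution.
Total: 2 + 3 + 1 + 1 = 7.

7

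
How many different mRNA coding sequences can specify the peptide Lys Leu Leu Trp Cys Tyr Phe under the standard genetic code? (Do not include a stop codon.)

576

Lys: 2 codons.
Leu: 6 codons.
Leu: 6 codons.
Trp: 1 codon.
Cys: 2 codons.
Tyr: 2 codons.
Phe: 2 codons.
2 × 6 × 6 × 1 × 2 × 2 × 2 = 576.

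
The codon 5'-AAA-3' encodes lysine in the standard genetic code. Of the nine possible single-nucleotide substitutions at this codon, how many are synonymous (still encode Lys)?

1

Position 1: none → 0 synonymous.
Position 2: none → 0 synonymous.
Position 3: AAG → 1 synonymous.
Total: 0 + 0 + 1 = 1.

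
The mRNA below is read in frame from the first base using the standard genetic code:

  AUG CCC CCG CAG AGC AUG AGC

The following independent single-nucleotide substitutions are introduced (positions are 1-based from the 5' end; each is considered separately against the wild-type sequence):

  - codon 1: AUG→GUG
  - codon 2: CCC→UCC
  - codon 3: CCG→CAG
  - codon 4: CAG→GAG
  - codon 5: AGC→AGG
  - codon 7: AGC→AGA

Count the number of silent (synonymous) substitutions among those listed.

Codon 1: AUG (Met) → GUG (Val) — missense.
Codon 2: CCC (Pro) → UCC (Ser) — missense.
Codon 3: CCG (Pro) → CAG (Gln) — missense.
Codon 4: CAG (Gln) → GAG (Glu) — missense.
Codon 5: AGC (Ser) → AGG (Arg) — missense.
Codon 7: AGC (Ser) → AGA (Arg) — missense.
Synonymous: 0 of 6.

0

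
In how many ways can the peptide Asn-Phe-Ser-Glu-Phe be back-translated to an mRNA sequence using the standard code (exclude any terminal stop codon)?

96

Asn: 2 codons.
Phe: 2 codons.
Ser: 6 codons.
Glu: 2 codons.
Phe: 2 codons.
2 × 2 × 6 × 2 × 2 = 96.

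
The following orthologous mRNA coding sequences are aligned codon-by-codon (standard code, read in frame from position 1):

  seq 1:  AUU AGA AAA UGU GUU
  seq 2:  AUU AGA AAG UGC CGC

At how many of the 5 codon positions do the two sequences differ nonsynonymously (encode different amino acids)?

1

Codon 1: AUU Ile / AUU Ile — identical.
Codon 2: AGA Arg / AGA Arg — identical.
Codon 3: AAA Lys / AAG Lys — synonymous.
Codon 4: UGU Cys / UGC Cys — synonymous.
Codon 5: GUU Val / CGC Arg — nonsynonymous.
Nonsynonymous differences: 1.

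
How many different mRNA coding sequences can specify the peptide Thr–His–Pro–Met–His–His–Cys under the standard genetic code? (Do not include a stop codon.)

256

Thr: 4 codons.
His: 2 codons.
Pro: 4 codons.
Met: 1 codon.
His: 2 codons.
His: 2 codons.
Cys: 2 codons.
4 × 2 × 4 × 1 × 2 × 2 × 2 = 256.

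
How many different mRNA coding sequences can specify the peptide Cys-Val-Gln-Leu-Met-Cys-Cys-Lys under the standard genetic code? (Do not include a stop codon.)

Cys: 2 codons.
Val: 4 codons.
Gln: 2 codons.
Leu: 6 codons.
Met: 1 codon.
Cys: 2 codons.
Cys: 2 codons.
Lys: 2 codons.
2 × 4 × 2 × 6 × 1 × 2 × 2 × 2 = 768.

768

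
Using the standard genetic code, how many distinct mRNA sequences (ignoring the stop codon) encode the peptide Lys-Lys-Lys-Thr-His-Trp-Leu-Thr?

1536

Lys: 2 codons.
Lys: 2 codons.
Lys: 2 codons.
Thr: 4 codons.
His: 2 codons.
Trp: 1 codon.
Leu: 6 codons.
Thr: 4 codons.
2 × 2 × 2 × 4 × 2 × 1 × 6 × 4 = 1536.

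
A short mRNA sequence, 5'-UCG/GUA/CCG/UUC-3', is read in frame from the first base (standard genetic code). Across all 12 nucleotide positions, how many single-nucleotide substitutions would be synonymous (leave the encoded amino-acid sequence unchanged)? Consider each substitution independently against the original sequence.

Codon 1 (UCG, Ser): 3 synonymous substitutions.
Codon 2 (GUA, Val): 3 synonymous substitutions.
Codon 3 (CCG, Pro): 3 synonymous substitutions.
Codon 4 (UUC, Phe): 1 synonymous substitution.
Total: 3 + 3 + 3 + 1 = 10.

10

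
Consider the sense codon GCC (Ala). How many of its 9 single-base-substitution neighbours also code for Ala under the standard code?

3

Position 1: none → 0 synonymous.
Position 2: none → 0 synonymous.
Position 3: GCU, GCA, GCG → 3 synonymous.
Total: 0 + 0 + 3 = 3.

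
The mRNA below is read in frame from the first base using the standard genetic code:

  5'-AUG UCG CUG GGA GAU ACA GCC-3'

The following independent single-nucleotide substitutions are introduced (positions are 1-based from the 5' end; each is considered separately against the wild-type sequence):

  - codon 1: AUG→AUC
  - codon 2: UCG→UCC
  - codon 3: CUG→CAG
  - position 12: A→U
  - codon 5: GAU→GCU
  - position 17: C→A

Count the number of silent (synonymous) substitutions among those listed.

2

Codon 1: AUG (Met) → AUC (Ile) — missense.
Codon 2: UCG (Ser) → UCC (Ser) — synonymous.
Codon 3: CUG (Leu) → CAG (Gln) — missense.
Codon 4: GGA (Gly) → GGU (Gly) — synonymous.
Codon 5: GAU (Asp) → GCU (Ala) — missense.
Codon 6: ACA (Thr) → AAA (Lys) — missense.
Synonymous: 2 of 6.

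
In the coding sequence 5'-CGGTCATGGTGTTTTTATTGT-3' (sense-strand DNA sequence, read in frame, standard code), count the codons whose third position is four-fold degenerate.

Codon 1 CGG (Arg): third position 4-fold.
Codon 2 TCA (Ser): third position 4-fold.
Codon 3 TGG (Trp): third position 1-fold.
Codon 4 TGT (Cys): third position 2-fold.
Codon 5 TTT (Phe): third position 2-fold.
Codon 6 TAT (Tyr): third position 2-fold.
Codon 7 TGT (Cys): third position 2-fold.
Four-fold degenerate third positions: 2.

2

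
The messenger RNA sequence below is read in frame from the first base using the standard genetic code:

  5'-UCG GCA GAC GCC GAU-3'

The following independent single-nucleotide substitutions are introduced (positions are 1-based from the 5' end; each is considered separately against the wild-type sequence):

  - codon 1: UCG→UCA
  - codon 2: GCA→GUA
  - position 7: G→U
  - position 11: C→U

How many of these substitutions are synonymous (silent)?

Codon 1: UCG (Ser) → UCA (Ser) — synonymous.
Codon 2: GCA (Ala) → GUA (Val) — missense.
Codon 3: GAC (Asp) → UAC (Tyr) — missense.
Codon 4: GCC (Ala) → GUC (Val) — missense.
Synonymous: 1 of 4.

1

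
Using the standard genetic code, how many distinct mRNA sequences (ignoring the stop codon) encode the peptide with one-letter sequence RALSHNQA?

Arg: 6 codons.
Ala: 4 codons.
Leu: 6 codons.
Ser: 6 codons.
His: 2 codons.
Asn: 2 codons.
Gln: 2 codons.
Ala: 4 codons.
6 × 4 × 6 × 6 × 2 × 2 × 2 × 4 = 27648.

27648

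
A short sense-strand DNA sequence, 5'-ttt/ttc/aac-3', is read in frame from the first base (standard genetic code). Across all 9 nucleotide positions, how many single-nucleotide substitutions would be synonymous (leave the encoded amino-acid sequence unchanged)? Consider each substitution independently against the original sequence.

3

Codon 1 (TTT, Phe): 1 synonymous substitution.
Codon 2 (TTC, Phe): 1 synonymous substitution.
Codon 3 (AAC, Asn): 1 synonymous substitution.
Total: 1 + 1 + 1 = 3.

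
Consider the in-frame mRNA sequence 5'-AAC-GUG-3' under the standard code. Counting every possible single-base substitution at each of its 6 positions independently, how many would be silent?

4

Codon 1 (AAC, Asn): 1 synonymous substitution.
Codon 2 (GUG, Val): 3 synonymous substitutions.
Total: 1 + 3 = 4.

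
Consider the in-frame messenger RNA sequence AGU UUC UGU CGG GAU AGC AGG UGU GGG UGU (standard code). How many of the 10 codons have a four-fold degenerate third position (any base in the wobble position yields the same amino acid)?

2

Codon 1 AGU (Ser): third position 2-fold.
Codon 2 UUC (Phe): third position 2-fold.
Codon 3 UGU (Cys): third position 2-fold.
Codon 4 CGG (Arg): third position 4-fold.
Codon 5 GAU (Asp): third position 2-fold.
Codon 6 AGC (Ser): third position 2-fold.
Codon 7 AGG (Arg): third position 2-fold.
Codon 8 UGU (Cys): third position 2-fold.
Codon 9 GGG (Gly): third position 4-fold.
Codon 10 UGU (Cys): third position 2-fold.
Four-fold degenerate third positions: 2.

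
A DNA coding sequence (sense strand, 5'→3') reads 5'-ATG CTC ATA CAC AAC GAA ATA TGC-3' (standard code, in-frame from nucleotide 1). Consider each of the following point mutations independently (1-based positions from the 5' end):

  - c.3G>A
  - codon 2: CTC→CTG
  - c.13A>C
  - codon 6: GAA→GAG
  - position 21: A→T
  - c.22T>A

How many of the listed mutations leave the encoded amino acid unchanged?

Codon 1: ATG (Met) → ATA (Ile) — missense.
Codon 2: CTC (Leu) → CTG (Leu) — synonymous.
Codon 5: AAC (Asn) → CAC (His) — missense.
Codon 6: GAA (Glu) → GAG (Glu) — synonymous.
Codon 7: ATA (Ile) → ATT (Ile) — synonymous.
Codon 8: TGC (Cys) → AGC (Ser) — missense.
Synonymous: 3 of 6.

3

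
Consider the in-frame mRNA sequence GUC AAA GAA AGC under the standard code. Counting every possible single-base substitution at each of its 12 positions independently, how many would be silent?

Codon 1 (GUC, Val): 3 synonymous substitutions.
Codon 2 (AAA, Lys): 1 synonymous substitution.
Codon 3 (GAA, Glu): 1 synonymous substitution.
Codon 4 (AGC, Ser): 1 synonymous substitution.
Total: 3 + 1 + 1 + 1 = 6.

6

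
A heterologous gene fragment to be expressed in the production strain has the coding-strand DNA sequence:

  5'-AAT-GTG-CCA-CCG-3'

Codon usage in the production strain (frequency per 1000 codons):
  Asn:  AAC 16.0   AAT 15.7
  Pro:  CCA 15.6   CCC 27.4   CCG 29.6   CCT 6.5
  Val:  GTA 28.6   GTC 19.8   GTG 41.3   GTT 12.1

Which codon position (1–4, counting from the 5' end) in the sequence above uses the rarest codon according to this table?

Codon 1 AAT (Asn): 15.7 per 1000.
Codon 2 GTG (Val): 41.3 per 1000.
Codon 3 CCA (Pro): 15.6 per 1000.
Codon 4 CCG (Pro): 29.6 per 1000.
Lowest frequency is 15.6 at codon 3.

3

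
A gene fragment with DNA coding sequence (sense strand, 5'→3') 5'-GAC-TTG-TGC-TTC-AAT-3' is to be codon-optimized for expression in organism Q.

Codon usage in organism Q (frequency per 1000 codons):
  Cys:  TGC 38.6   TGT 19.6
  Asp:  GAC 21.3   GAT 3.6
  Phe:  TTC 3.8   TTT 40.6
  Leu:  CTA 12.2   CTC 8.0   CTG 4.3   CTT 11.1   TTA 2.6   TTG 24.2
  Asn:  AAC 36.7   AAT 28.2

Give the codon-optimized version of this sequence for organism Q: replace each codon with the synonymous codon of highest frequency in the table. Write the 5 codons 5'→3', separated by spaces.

Codon 1 (Asp): best is GAC at 21.3.
Codon 2 (Leu): best is TTG at 24.2.
Codon 3 (Cys): best is TGC at 38.6.
Codon 4 (Phe): best is TTT at 40.6.
Codon 5 (Asn): best is AAC at 36.7.

GAC TTG TGC TTT AAC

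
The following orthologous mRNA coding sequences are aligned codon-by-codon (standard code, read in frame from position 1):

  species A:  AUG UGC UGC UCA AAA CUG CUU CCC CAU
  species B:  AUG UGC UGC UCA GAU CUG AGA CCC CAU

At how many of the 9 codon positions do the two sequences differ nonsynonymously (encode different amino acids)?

2

Codon 1: AUG Met / AUG Met — identical.
Codon 2: UGC Cys / UGC Cys — identical.
Codon 3: UGC Cys / UGC Cys — identical.
Codon 4: UCA Ser / UCA Ser — identical.
Codon 5: AAA Lys / GAU Asp — nonsynonymous.
Codon 6: CUG Leu / CUG Leu — identical.
Codon 7: CUU Leu / AGA Arg — nonsynonymous.
Codon 8: CCC Pro / CCC Pro — identical.
Codon 9: CAU His / CAU His — identical.
Nonsynonymous differences: 2.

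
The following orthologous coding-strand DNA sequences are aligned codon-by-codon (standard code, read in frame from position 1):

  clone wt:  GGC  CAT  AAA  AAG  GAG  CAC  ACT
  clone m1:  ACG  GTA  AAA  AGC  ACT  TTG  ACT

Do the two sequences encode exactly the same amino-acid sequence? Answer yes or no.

Codon 1: GGC Gly / ACG Thr — nonsynonymous.
Codon 2: CAT His / GTA Val — nonsynonymous.
Codon 3: AAA Lys / AAA Lys — identical.
Codon 4: AAG Lys / AGC Ser — nonsynonymous.
Codon 5: GAG Glu / ACT Thr — nonsynonymous.
Codon 6: CAC His / TTG Leu — nonsynonymous.
Codon 7: ACT Thr / ACT Thr — identical.
Nonsynonymous differences: 5 → different protein.

no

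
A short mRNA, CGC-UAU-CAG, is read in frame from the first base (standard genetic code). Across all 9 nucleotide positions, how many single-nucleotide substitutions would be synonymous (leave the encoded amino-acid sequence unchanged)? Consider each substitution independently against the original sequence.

Codon 1 (CGC, Arg): 3 synonymous substitutions.
Codon 2 (UAU, Tyr): 1 synonymous substitution.
Codon 3 (CAG, Gln): 1 synonymous substitution.
Total: 3 + 1 + 1 = 5.

5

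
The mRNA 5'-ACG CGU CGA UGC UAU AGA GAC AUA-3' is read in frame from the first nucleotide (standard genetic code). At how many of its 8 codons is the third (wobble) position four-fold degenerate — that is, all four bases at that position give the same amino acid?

3

Codon 1 ACG (Thr): third position 4-fold.
Codon 2 CGU (Arg): third position 4-fold.
Codon 3 CGA (Arg): third position 4-fold.
Codon 4 UGC (Cys): third position 2-fold.
Codon 5 UAU (Tyr): third position 2-fold.
Codon 6 AGA (Arg): third position 2-fold.
Codon 7 GAC (Asp): third position 2-fold.
Codon 8 AUA (Ile): third position 3-fold.
Four-fold degenerate third positions: 3.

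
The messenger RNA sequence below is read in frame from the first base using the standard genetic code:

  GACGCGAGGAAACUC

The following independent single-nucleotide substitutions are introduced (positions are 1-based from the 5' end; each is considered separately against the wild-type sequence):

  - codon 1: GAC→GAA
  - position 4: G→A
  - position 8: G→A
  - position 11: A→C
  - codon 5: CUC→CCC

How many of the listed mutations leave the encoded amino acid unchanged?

0

Codon 1: GAC (Asp) → GAA (Glu) — missense.
Codon 2: GCG (Ala) → ACG (Thr) — missense.
Codon 3: AGG (Arg) → AAG (Lys) — missense.
Codon 4: AAA (Lys) → ACA (Thr) — missense.
Codon 5: CUC (Leu) → CCC (Pro) — missense.
Synonymous: 0 of 5.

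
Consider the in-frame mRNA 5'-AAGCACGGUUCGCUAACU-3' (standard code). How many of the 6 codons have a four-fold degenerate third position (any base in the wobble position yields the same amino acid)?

Codon 1 AAG (Lys): third position 2-fold.
Codon 2 CAC (His): third position 2-fold.
Codon 3 GGU (Gly): third position 4-fold.
Codon 4 UCG (Ser): third position 4-fold.
Codon 5 CUA (Leu): third position 4-fold.
Codon 6 ACU (Thr): third position 4-fold.
Four-fold degenerate third positions: 4.

4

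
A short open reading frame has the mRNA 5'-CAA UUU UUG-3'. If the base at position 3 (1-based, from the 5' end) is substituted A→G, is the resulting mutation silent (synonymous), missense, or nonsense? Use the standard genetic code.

silent

Position 3 falls in codon 1: CAA → Gln.
After the substitution the codon is CAG → Gln.
Both encode Gln, so the change is synonymous.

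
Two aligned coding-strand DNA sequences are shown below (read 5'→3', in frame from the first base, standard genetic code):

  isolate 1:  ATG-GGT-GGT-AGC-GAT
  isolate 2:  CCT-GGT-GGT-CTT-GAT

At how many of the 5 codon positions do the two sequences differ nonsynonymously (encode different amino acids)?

2

Codon 1: ATG Met / CCT Pro — nonsynonymous.
Codon 2: GGT Gly / GGT Gly — identical.
Codon 3: GGT Gly / GGT Gly — identical.
Codon 4: AGC Ser / CTT Leu — nonsynonymous.
Codon 5: GAT Asp / GAT Asp — identical.
Nonsynonymous differences: 2.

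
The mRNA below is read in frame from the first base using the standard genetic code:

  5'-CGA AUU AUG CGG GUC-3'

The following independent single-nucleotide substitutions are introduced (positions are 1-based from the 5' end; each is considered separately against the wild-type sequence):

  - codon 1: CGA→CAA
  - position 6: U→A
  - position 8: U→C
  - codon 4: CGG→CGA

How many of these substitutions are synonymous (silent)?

2

Codon 1: CGA (Arg) → CAA (Gln) — missense.
Codon 2: AUU (Ile) → AUA (Ile) — synonymous.
Codon 3: AUG (Met) → ACG (Thr) — missense.
Codon 4: CGG (Arg) → CGA (Arg) — synonymous.
Synonymous: 2 of 4.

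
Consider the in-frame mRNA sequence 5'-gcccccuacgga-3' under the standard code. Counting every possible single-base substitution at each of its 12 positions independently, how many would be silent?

10

Codon 1 (GCC, Ala): 3 synonymous substitutions.
Codon 2 (CCC, Pro): 3 synonymous substitutions.
Codon 3 (UAC, Tyr): 1 synonymous substitution.
Codon 4 (GGA, Gly): 3 synonymous substitutions.
Total: 3 + 3 + 1 + 3 = 10.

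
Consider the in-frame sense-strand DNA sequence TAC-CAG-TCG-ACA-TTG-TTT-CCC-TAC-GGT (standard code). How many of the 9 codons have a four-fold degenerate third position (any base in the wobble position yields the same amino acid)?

Codon 1 TAC (Tyr): third position 2-fold.
Codon 2 CAG (Gln): third position 2-fold.
Codon 3 TCG (Ser): third position 4-fold.
Codon 4 ACA (Thr): third position 4-fold.
Codon 5 TTG (Leu): third position 2-fold.
Codon 6 TTT (Phe): third position 2-fold.
Codon 7 CCC (Pro): third position 4-fold.
Codon 8 TAC (Tyr): third position 2-fold.
Codon 9 GGT (Gly): third position 4-fold.
Four-fold degenerate third positions: 4.

4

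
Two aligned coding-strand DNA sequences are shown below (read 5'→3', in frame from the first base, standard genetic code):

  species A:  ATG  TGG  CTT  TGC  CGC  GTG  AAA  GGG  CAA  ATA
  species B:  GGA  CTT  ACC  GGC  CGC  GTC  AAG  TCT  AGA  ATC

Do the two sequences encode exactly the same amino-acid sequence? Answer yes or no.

no

Codon 1: ATG Met / GGA Gly — nonsynonymous.
Codon 2: TGG Trp / CTT Leu — nonsynonymous.
Codon 3: CTT Leu / ACC Thr — nonsynonymous.
Codon 4: TGC Cys / GGC Gly — nonsynonymous.
Codon 5: CGC Arg / CGC Arg — identical.
Codon 6: GTG Val / GTC Val — synonymous.
Codon 7: AAA Lys / AAG Lys — synonymous.
Codon 8: GGG Gly / TCT Ser — nonsynonymous.
Codon 9: CAA Gln / AGA Arg — nonsynonymous.
Codon 10: ATA Ile / ATC Ile — synonymous.
Nonsynonymous differences: 6 → different protein.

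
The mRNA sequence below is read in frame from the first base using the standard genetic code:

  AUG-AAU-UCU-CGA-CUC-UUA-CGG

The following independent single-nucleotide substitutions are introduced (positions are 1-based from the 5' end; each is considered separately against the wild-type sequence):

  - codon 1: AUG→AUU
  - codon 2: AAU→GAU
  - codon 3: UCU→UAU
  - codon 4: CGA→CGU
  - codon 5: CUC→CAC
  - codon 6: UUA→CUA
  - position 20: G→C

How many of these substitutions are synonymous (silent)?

2

Codon 1: AUG (Met) → AUU (Ile) — missense.
Codon 2: AAU (Asn) → GAU (Asp) — missense.
Codon 3: UCU (Ser) → UAU (Tyr) — missense.
Codon 4: CGA (Arg) → CGU (Arg) — synonymous.
Codon 5: CUC (Leu) → CAC (His) — missense.
Codon 6: UUA (Leu) → CUA (Leu) — synonymous.
Codon 7: CGG (Arg) → CCG (Pro) — missense.
Synonymous: 2 of 7.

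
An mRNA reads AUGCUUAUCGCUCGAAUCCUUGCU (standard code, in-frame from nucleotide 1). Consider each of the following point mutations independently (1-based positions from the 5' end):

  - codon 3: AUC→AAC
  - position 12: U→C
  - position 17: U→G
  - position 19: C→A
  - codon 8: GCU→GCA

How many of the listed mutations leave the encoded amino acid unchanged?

Codon 3: AUC (Ile) → AAC (Asn) — missense.
Codon 4: GCU (Ala) → GCC (Ala) — synonymous.
Codon 6: AUC (Ile) → AGC (Ser) — missense.
Codon 7: CUU (Leu) → AUU (Ile) — missense.
Codon 8: GCU (Ala) → GCA (Ala) — synonymous.
Synonymous: 2 of 5.

2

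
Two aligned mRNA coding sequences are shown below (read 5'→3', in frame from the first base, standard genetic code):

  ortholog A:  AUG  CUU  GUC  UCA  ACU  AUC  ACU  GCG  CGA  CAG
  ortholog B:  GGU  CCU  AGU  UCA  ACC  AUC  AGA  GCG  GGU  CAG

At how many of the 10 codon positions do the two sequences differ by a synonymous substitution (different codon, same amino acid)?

1

Codon 1: AUG Met / GGU Gly — nonsynonymous.
Codon 2: CUU Leu / CCU Pro — nonsynonymous.
Codon 3: GUC Val / AGU Ser — nonsynonymous.
Codon 4: UCA Ser / UCA Ser — identical.
Codon 5: ACU Thr / ACC Thr — synonymous.
Codon 6: AUC Ile / AUC Ile — identical.
Codon 7: ACU Thr / AGA Arg — nonsynonymous.
Codon 8: GCG Ala / GCG Ala — identical.
Codon 9: CGA Arg / GGU Gly — nonsynonymous.
Codon 10: CAG Gln / CAG Gln — identical.
Synonymous differences: 1.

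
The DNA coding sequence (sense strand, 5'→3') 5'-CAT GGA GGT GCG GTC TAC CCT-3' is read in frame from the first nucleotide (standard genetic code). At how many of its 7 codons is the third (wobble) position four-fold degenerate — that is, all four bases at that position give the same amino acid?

Codon 1 CAT (His): third position 2-fold.
Codon 2 GGA (Gly): third position 4-fold.
Codon 3 GGT (Gly): third position 4-fold.
Codon 4 GCG (Ala): third position 4-fold.
Codon 5 GTC (Val): third position 4-fold.
Codon 6 TAC (Tyr): third position 2-fold.
Codon 7 CCT (Pro): third position 4-fold.
Four-fold degenerate third positions: 5.

5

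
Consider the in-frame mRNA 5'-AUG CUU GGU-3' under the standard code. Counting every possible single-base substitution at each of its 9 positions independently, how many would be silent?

Codon 1 (AUG, Met): 0 synonymous substitutions.
Codon 2 (CUU, Leu): 3 synonymous substitutions.
Codon 3 (GGU, Gly): 3 synonymous substitutions.
Total: 0 + 3 + 3 = 6.

6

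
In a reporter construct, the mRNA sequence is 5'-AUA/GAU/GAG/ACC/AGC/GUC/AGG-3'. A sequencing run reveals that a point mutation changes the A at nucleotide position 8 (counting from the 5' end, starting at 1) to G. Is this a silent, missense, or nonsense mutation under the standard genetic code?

missense

Position 8 falls in codon 3: GAG → Glu.
After the substitution the codon is GGG → Gly.
Glu ≠ Gly, so this is a missense mutation.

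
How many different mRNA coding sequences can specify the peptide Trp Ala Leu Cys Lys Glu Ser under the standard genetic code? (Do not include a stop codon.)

Trp: 1 codon.
Ala: 4 codons.
Leu: 6 codons.
Cys: 2 codons.
Lys: 2 codons.
Glu: 2 codons.
Ser: 6 codons.
1 × 4 × 6 × 2 × 2 × 2 × 6 = 1152.

1152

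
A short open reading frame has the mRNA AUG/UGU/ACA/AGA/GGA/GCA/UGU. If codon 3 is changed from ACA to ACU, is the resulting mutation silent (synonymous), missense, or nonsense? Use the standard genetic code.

Position 9 falls in codon 3: ACA → Thr.
After the substitution the codon is ACU → Thr.
Both encode Thr, so the change is synonymous.

silent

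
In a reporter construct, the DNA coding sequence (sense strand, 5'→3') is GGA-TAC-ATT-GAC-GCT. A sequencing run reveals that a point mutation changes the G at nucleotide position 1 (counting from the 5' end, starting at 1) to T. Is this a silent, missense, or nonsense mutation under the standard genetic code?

Position 1 falls in codon 1: GGA → Gly.
After the substitution the codon is TGA → Stop.
The new codon is a stop codon, so this is a nonsense mutation.

nonsense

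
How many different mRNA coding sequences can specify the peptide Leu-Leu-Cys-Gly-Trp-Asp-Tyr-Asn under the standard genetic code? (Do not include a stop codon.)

Leu: 6 codons.
Leu: 6 codons.
Cys: 2 codons.
Gly: 4 codons.
Trp: 1 codon.
Asp: 2 codons.
Tyr: 2 codons.
Asn: 2 codons.
6 × 6 × 2 × 4 × 1 × 2 × 2 × 2 = 2304.

2304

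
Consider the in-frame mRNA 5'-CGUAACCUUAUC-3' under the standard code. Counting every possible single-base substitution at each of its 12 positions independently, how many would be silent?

9

Codon 1 (CGU, Arg): 3 synonymous substitutions.
Codon 2 (AAC, Asn): 1 synonymous substitution.
Codon 3 (CUU, Leu): 3 synonymous substitutions.
Codon 4 (AUC, Ile): 2 synonymous substitutions.
Total: 3 + 1 + 3 + 2 = 9.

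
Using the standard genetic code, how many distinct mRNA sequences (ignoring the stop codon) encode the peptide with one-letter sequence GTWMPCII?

1152

Gly: 4 codons.
Thr: 4 codons.
Trp: 1 codon.
Met: 1 codon.
Pro: 4 codons.
Cys: 2 codons.
Ile: 3 codons.
Ile: 3 codons.
4 × 4 × 1 × 1 × 4 × 2 × 3 × 3 = 1152.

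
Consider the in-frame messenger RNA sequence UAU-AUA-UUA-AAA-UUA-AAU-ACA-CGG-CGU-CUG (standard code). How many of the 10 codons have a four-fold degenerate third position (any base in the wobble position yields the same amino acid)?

4

Codon 1 UAU (Tyr): third position 2-fold.
Codon 2 AUA (Ile): third position 3-fold.
Codon 3 UUA (Leu): third position 2-fold.
Codon 4 AAA (Lys): third position 2-fold.
Codon 5 UUA (Leu): third position 2-fold.
Codon 6 AAU (Asn): third position 2-fold.
Codon 7 ACA (Thr): third position 4-fold.
Codon 8 CGG (Arg): third position 4-fold.
Codon 9 CGU (Arg): third position 4-fold.
Codon 10 CUG (Leu): third position 4-fold.
Four-fold degenerate third positions: 4.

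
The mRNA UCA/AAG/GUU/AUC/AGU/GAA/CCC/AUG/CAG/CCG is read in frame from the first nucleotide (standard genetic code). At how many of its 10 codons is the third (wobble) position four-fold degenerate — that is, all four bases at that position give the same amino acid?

Codon 1 UCA (Ser): third position 4-fold.
Codon 2 AAG (Lys): third position 2-fold.
Codon 3 GUU (Val): third position 4-fold.
Codon 4 AUC (Ile): third position 3-fold.
Codon 5 AGU (Ser): third position 2-fold.
Codon 6 GAA (Glu): third position 2-fold.
Codon 7 CCC (Pro): third position 4-fold.
Codon 8 AUG (Met): third position 1-fold.
Codon 9 CAG (Gln): third position 2-fold.
Codon 10 CCG (Pro): third position 4-fold.
Four-fold degenerate third positions: 4.

4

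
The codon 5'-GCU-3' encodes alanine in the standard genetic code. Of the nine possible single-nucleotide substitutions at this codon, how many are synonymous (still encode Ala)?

3

Position 1: none → 0 synonymous.
Position 2: none → 0 synonymous.
Position 3: GCC, GCA, GCG → 3 synonymous.
Total: 0 + 0 + 3 = 3.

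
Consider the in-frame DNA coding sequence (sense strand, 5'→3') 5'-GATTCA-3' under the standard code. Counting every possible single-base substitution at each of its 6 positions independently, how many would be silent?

4

Codon 1 (GAT, Asp): 1 synonymous substitution.
Codon 2 (TCA, Ser): 3 synonymous substitutions.
Total: 1 + 3 = 4.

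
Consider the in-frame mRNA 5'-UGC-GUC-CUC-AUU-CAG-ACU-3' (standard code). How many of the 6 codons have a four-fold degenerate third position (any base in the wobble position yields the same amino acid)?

Codon 1 UGC (Cys): third position 2-fold.
Codon 2 GUC (Val): third position 4-fold.
Codon 3 CUC (Leu): third position 4-fold.
Codon 4 AUU (Ile): third position 3-fold.
Codon 5 CAG (Gln): third position 2-fold.
Codon 6 ACU (Thr): third position 4-fold.
Four-fold degenerate third positions: 3.

3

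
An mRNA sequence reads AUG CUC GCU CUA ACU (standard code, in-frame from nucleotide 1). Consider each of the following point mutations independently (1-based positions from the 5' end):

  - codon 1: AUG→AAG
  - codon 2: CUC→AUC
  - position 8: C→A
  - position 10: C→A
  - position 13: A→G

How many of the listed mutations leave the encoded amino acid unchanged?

0

Codon 1: AUG (Met) → AAG (Lys) — missense.
Codon 2: CUC (Leu) → AUC (Ile) — missense.
Codon 3: GCU (Ala) → GAU (Asp) — missense.
Codon 4: CUA (Leu) → AUA (Ile) — missense.
Codon 5: ACU (Thr) → GCU (Ala) — missense.
Synonymous: 0 of 5.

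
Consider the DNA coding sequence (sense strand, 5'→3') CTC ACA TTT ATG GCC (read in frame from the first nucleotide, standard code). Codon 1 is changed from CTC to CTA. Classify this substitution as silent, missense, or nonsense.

Position 3 falls in codon 1: CTC → Leu.
After the substitution the codon is CTA → Leu.
Both encode Leu, so the change is synonymous.

silent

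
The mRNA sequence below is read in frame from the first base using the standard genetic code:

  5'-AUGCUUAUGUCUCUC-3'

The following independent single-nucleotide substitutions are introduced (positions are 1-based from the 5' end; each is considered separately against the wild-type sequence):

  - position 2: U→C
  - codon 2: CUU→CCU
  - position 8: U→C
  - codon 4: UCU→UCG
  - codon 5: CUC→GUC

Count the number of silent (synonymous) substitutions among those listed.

1

Codon 1: AUG (Met) → ACG (Thr) — missense.
Codon 2: CUU (Leu) → CCU (Pro) — missense.
Codon 3: AUG (Met) → ACG (Thr) — missense.
Codon 4: UCU (Ser) → UCG (Ser) — synonymous.
Codon 5: CUC (Leu) → GUC (Val) — missense.
Synonymous: 1 of 5.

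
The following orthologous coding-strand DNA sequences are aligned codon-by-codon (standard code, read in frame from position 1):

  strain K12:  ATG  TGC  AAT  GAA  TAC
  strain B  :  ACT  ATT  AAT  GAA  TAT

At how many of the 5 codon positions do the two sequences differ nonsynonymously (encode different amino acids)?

2

Codon 1: ATG Met / ACT Thr — nonsynonymous.
Codon 2: TGC Cys / ATT Ile — nonsynonymous.
Codon 3: AAT Asn / AAT Asn — identical.
Codon 4: GAA Glu / GAA Glu — identical.
Codon 5: TAC Tyr / TAT Tyr — synonymous.
Nonsynonymous differences: 2.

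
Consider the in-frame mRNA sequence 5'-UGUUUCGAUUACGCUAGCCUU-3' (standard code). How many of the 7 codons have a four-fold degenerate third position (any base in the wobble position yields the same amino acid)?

Codon 1 UGU (Cys): third position 2-fold.
Codon 2 UUC (Phe): third position 2-fold.
Codon 3 GAU (Asp): third position 2-fold.
Codon 4 UAC (Tyr): third position 2-fold.
Codon 5 GCU (Ala): third position 4-fold.
Codon 6 AGC (Ser): third position 2-fold.
Codon 7 CUU (Leu): third position 4-fold.
Four-fold degenerate third positions: 2.

2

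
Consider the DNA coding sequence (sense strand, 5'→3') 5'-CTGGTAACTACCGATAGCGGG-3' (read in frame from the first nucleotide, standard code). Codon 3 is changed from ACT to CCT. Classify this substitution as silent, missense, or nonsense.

missense

Position 7 falls in codon 3: ACT → Thr.
After the substitution the codon is CCT → Pro.
Thr ≠ Pro, so this is a missense mutation.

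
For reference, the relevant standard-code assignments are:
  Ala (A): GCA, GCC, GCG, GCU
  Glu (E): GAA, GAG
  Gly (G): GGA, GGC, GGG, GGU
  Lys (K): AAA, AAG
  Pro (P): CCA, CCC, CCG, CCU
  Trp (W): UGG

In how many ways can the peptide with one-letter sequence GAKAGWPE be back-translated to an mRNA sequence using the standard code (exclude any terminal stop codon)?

4096

Gly: 4 codons.
Ala: 4 codons.
Lys: 2 codons.
Ala: 4 codons.
Gly: 4 codons.
Trp: 1 codon.
Pro: 4 codons.
Glu: 2 codons.
4 × 4 × 2 × 4 × 4 × 1 × 4 × 2 = 4096.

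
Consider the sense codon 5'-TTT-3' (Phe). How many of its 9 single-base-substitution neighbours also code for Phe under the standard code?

Position 1: none → 0 synonymous.
Position 2: none → 0 synonymous.
Position 3: TTC → 1 synonymous.
Total: 0 + 0 + 1 = 1.

1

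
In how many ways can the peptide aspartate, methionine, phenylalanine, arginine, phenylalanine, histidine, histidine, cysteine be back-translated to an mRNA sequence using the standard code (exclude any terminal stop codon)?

Asp: 2 codons.
Met: 1 codon.
Phe: 2 codons.
Arg: 6 codons.
Phe: 2 codons.
His: 2 codons.
His: 2 codons.
Cys: 2 codons.
2 × 1 × 2 × 6 × 2 × 2 × 2 × 2 = 384.

384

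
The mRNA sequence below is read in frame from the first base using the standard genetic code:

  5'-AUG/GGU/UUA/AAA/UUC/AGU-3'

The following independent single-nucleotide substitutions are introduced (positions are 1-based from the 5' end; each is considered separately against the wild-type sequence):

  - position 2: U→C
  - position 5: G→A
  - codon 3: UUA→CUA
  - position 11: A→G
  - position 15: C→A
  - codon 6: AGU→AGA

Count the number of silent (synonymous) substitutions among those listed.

Codon 1: AUG (Met) → ACG (Thr) — missense.
Codon 2: GGU (Gly) → GAU (Asp) — missense.
Codon 3: UUA (Leu) → CUA (Leu) — synonymous.
Codon 4: AAA (Lys) → AGA (Arg) — missense.
Codon 5: UUC (Phe) → UUA (Leu) — missense.
Codon 6: AGU (Ser) → AGA (Arg) — missense.
Synonymous: 1 of 6.

1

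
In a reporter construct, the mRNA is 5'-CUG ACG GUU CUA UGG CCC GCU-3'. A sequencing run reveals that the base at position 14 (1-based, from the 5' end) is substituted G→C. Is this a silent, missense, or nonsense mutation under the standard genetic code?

missense

Position 14 falls in codon 5: UGG → Trp.
After the substitution the codon is UCG → Ser.
Trp ≠ Ser, so this is a missense mutation.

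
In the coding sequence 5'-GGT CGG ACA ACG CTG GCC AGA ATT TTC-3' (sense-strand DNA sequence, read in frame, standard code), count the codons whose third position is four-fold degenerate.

Codon 1 GGT (Gly): third position 4-fold.
Codon 2 CGG (Arg): third position 4-fold.
Codon 3 ACA (Thr): third position 4-fold.
Codon 4 ACG (Thr): third position 4-fold.
Codon 5 CTG (Leu): third position 4-fold.
Codon 6 GCC (Ala): third position 4-fold.
Codon 7 AGA (Arg): third position 2-fold.
Codon 8 ATT (Ile): third position 3-fold.
Codon 9 TTC (Phe): third position 2-fold.
Four-fold degenerate third positions: 6.

6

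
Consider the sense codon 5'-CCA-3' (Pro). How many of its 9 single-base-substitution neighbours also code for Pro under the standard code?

3

Position 1: none → 0 synonymous.
Position 2: none → 0 synonymous.
Position 3: CCT, CCC, CCG → 3 synonymous.
Total: 0 + 0 + 3 = 3.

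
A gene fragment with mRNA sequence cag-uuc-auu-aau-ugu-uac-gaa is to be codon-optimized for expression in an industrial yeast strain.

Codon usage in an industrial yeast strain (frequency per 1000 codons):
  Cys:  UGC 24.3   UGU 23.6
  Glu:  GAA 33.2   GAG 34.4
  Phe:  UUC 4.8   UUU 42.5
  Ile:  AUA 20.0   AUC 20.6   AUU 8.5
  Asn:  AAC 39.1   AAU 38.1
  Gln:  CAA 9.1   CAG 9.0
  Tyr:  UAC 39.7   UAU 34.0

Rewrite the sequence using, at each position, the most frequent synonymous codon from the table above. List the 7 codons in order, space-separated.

CAA UUU AUC AAC UGC UAC GAG

Codon 1 (Gln): best is CAA at 9.1.
Codon 2 (Phe): best is UUU at 42.5.
Codon 3 (Ile): best is AUC at 20.6.
Codon 4 (Asn): best is AAC at 39.1.
Codon 5 (Cys): best is UGC at 24.3.
Codon 6 (Tyr): best is UAC at 39.7.
Codon 7 (Glu): best is GAG at 34.4.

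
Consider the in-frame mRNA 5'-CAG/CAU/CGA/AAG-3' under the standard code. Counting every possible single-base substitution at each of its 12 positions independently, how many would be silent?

Codon 1 (CAG, Gln): 1 synonymous substitution.
Codon 2 (CAU, His): 1 synonymous substitution.
Codon 3 (CGA, Arg): 4 synonymous substitutions.
Codon 4 (AAG, Lys): 1 synonymous substitution.
Total: 1 + 1 + 4 + 1 = 7.

7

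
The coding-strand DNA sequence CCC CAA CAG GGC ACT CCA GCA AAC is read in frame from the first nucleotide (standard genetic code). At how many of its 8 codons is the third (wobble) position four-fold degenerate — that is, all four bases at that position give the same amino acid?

Codon 1 CCC (Pro): third position 4-fold.
Codon 2 CAA (Gln): third position 2-fold.
Codon 3 CAG (Gln): third position 2-fold.
Codon 4 GGC (Gly): third position 4-fold.
Codon 5 ACT (Thr): third position 4-fold.
Codon 6 CCA (Pro): third position 4-fold.
Codon 7 GCA (Ala): third position 4-fold.
Codon 8 AAC (Asn): third position 2-fold.
Four-fold degenerate third positions: 5.

5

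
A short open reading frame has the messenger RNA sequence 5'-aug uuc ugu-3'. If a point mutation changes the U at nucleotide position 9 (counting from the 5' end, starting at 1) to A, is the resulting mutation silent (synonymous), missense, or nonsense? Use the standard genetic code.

nonsense

Position 9 falls in codon 3: UGU → Cys.
After the substitution the codon is UGA → Stop.
The new codon is a stop codon, so this is a nonsense mutation.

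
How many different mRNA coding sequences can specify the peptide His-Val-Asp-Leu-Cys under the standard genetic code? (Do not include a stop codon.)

192

His: 2 codons.
Val: 4 codons.
Asp: 2 codons.
Leu: 6 codons.
Cys: 2 codons.
2 × 4 × 2 × 6 × 2 = 192.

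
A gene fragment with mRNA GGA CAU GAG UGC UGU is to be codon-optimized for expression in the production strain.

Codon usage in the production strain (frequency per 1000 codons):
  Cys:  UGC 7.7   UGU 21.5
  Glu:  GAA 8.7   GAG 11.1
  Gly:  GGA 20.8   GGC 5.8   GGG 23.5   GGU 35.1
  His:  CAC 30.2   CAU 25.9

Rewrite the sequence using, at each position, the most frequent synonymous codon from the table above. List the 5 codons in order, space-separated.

GGU CAC GAG UGU UGU

Codon 1 (Gly): best is GGU at 35.1.
Codon 2 (His): best is CAC at 30.2.
Codon 3 (Glu): best is GAG at 11.1.
Codon 4 (Cys): best is UGU at 21.5.
Codon 5 (Cys): best is UGU at 21.5.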